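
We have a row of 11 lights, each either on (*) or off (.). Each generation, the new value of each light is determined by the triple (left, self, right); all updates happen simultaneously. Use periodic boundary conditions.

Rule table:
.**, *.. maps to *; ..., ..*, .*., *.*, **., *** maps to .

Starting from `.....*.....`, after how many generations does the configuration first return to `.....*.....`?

generation 1: ......*....
generation 2: .......*...
generation 3: ........*..
generation 4: .........*.
generation 5: ..........*
generation 6: *..........
generation 7: .*.........
generation 8: ..*........
generation 9: ...*.......
generation 10: ....*......
generation 11: .....*.....

11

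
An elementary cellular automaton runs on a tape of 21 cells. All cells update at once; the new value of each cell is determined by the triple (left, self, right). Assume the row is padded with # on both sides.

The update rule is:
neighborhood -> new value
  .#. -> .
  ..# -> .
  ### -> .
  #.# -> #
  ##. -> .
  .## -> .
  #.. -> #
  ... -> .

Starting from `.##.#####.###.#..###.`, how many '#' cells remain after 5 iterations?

#..#.....#...#.#....#
.#..#.....#...#.#....
#.#..#.....#...#.#...
.#.#..#.....#...#.#..
#.#.#..#.....#...#.#.
count of #: 7

7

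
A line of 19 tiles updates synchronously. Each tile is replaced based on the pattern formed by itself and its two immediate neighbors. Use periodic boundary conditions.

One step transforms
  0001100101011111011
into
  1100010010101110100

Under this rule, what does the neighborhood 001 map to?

0

At position 2 the neighborhood is 001; the next row has 0 there.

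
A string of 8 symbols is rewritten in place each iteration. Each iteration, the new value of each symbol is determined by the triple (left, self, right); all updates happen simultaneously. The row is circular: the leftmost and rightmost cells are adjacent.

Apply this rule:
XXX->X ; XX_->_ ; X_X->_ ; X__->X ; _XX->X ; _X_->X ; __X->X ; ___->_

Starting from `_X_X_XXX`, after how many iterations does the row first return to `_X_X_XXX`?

_X_X_XX_
XX_X_X_X
X__X_X_X
_XXX_X_X
_XX__X_X
_X_XXX_X
_X_XX__X
_X_X_XXX

8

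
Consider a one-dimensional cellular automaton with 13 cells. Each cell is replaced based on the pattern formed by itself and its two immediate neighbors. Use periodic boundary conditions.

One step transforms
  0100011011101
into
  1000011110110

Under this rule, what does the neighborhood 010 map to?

At position 1 the neighborhood is 010; the next row has 0 there.

0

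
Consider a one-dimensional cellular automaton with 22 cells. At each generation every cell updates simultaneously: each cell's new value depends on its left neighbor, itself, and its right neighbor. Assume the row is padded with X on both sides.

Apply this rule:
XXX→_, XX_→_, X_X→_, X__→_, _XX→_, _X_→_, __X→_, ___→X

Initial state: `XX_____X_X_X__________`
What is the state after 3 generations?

___XXX_______XXXXXXXX_

___XXX_______XXXXXXXX_
_X_____XXXXX__________
___XXX_______XXXXXXXX_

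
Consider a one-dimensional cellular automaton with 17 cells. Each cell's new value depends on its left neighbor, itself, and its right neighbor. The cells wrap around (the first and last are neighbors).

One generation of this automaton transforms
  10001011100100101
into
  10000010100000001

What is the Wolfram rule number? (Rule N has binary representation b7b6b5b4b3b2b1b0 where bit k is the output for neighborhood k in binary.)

72

position 7: 111 → 0  (bit 7 = 0)
position 0: 110 → 1  (bit 6 = 1)
position 5: 101 → 0  (bit 5 = 0)
position 1: 100 → 0  (bit 4 = 0)
position 6: 011 → 1  (bit 3 = 1)
position 4: 010 → 0  (bit 2 = 0)
position 3: 001 → 0  (bit 1 = 0)
position 2: 000 → 0  (bit 0 = 0)
bits b7..b0 = 01001000 = 72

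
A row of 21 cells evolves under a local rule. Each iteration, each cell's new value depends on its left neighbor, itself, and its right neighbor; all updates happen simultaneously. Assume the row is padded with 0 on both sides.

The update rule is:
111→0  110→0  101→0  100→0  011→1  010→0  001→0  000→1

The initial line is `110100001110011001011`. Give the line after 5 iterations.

iteration 1: 100001101000010000010
iteration 2: 001101000011000111000
iteration 3: 101000011010010100011
iteration 4: 000011010000000001010
iteration 5: 111010000111111100000

111010000111111100000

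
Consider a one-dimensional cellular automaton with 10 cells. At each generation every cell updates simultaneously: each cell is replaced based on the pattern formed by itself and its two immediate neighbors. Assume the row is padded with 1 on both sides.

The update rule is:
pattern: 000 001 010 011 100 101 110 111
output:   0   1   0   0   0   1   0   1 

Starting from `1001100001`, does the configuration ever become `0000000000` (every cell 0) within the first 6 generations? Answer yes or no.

0010000010
0100000101
1000001010
0000010101
0000101010
0001010101
generation 6 is 0001010101, still not uniform 0

no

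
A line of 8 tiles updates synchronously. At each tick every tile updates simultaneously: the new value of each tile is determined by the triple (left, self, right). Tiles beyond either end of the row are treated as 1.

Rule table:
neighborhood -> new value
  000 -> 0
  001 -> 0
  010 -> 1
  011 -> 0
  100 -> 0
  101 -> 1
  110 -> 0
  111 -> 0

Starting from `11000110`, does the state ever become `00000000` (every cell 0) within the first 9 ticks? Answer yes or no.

yes

tick 1: 00000001
tick 2: 00000000
all cells are 0 at tick 2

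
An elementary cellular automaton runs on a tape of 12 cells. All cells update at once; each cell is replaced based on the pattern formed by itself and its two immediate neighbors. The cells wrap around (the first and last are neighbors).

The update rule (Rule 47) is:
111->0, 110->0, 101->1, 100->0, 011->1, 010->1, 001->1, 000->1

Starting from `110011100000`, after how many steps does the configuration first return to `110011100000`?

100110001111
001100111000
111001100011
000011001110
111110011000
100000110011
001111100110
111000001100
100011111001
001110000011
011000111110
110011100000

12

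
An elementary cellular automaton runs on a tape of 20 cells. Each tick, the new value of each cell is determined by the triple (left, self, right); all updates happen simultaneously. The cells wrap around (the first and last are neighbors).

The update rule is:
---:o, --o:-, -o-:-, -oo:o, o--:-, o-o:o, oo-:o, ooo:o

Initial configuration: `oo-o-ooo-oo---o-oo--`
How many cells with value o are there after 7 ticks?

ooo-ooooooo-o--ooo--
oooooooooooo---ooo--
oooooooooooo-o-ooo--
ooooooooooooo-oooo--
oooooooooooooooooo--
oooooooooooooooooo--  (fixed point — unchanged through tick 7)
count of o: 18

18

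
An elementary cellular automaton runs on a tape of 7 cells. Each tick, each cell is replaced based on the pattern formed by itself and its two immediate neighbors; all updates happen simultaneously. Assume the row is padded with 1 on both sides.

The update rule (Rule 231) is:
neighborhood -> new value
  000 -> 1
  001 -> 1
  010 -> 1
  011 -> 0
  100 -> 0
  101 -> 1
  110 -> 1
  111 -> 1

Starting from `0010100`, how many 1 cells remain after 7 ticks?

6

0111101
1011110
1101111
1110111
1111011
1111101
1111110
count of 1: 6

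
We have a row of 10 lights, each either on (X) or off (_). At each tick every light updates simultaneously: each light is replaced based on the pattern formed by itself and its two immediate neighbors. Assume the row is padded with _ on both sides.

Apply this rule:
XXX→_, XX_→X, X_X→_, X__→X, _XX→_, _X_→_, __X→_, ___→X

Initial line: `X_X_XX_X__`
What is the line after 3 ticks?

___XX__X__

_____X__XX
XXXX__X__X
___XX__X__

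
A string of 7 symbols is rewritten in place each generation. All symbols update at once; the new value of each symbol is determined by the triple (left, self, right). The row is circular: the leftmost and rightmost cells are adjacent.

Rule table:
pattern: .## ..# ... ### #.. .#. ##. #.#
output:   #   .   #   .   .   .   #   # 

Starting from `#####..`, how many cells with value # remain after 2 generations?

#...#..
..#....
count of #: 1

1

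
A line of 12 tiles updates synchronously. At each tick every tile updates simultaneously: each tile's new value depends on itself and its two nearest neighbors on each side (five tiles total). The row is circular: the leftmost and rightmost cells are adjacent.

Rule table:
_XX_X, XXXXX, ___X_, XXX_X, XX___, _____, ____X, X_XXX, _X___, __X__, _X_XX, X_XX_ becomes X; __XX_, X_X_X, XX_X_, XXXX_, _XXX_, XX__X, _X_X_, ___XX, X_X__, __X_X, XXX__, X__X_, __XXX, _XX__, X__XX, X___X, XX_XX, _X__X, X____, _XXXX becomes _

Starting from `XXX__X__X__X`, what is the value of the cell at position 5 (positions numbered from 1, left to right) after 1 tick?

_

_____X__X___
position 5 holds _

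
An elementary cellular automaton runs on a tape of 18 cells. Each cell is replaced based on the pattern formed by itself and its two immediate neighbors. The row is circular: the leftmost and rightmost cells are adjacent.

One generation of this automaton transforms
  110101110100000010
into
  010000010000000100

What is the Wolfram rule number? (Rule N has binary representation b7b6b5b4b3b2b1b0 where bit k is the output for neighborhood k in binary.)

66

position 6: 111 → 0  (bit 7 = 0)
position 1: 110 → 1  (bit 6 = 1)
position 2: 101 → 0  (bit 5 = 0)
position 10: 100 → 0  (bit 4 = 0)
position 0: 011 → 0  (bit 3 = 0)
position 3: 010 → 0  (bit 2 = 0)
position 15: 001 → 1  (bit 1 = 1)
position 11: 000 → 0  (bit 0 = 0)
bits b7..b0 = 01000010 = 66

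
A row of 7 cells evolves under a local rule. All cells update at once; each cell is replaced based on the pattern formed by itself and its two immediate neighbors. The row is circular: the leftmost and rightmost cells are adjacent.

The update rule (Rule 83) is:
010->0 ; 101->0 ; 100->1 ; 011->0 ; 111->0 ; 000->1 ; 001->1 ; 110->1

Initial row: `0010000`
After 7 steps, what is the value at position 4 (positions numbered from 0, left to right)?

1

1101111
0100000
1011111
1000000
0111111
0000001
1111110
position 4 holds 1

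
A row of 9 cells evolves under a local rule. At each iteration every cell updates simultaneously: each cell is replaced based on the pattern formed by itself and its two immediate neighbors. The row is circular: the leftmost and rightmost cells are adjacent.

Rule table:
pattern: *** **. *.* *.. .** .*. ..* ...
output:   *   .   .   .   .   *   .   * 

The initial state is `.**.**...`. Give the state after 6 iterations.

*..*..***

.......**
.*****...
..***..**
...*.....
**.*.****
*..*..***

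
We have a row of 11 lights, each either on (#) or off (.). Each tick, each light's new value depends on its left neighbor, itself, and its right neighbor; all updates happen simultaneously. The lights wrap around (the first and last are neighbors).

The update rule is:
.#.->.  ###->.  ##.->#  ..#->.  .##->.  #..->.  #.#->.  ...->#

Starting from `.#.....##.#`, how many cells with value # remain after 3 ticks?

4

...###..#..
##...#....#
.#.#...##..
count of #: 4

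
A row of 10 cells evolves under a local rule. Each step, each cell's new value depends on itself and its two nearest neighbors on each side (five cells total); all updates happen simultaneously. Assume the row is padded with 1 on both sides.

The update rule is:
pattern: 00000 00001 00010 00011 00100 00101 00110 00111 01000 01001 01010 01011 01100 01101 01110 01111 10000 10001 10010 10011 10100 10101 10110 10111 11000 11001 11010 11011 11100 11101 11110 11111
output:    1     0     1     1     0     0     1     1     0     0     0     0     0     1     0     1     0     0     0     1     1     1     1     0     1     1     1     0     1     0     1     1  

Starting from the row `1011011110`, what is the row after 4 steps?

1110111011

0011001100
1110111011
1100000001
1110111011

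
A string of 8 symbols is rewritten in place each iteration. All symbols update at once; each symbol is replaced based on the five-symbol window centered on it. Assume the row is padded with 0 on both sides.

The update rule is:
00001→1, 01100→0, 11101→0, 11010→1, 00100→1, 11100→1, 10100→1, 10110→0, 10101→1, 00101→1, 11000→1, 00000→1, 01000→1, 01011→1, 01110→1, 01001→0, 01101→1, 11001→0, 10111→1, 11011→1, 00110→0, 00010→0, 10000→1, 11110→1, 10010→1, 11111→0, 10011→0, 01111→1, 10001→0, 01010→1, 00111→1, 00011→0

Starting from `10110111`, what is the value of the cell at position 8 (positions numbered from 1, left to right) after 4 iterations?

1

11011111
01111011
01110100
01101111
position 8 holds 1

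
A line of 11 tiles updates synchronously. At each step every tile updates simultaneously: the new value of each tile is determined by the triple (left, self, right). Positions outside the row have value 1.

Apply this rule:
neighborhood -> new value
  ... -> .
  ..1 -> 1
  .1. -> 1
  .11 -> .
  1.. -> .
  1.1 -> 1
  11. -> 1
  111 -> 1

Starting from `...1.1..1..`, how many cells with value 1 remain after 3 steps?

..1111.11.1
.1.1111.11.
111.1111.11
count of 1: 9

9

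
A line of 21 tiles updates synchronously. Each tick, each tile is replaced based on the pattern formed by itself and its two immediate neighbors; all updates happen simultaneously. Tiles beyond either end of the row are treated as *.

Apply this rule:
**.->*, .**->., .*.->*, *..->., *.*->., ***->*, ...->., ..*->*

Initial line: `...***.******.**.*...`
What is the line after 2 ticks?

.**..*.*.****.**.*.*.

tick 1: ..*.**..*****..*.*..*
tick 2: .**..*.*.****.**.*.*.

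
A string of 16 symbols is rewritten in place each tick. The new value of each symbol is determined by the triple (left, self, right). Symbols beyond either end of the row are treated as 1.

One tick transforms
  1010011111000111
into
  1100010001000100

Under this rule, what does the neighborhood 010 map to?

At position 2 the neighborhood is 010; the next row has 0 there.

0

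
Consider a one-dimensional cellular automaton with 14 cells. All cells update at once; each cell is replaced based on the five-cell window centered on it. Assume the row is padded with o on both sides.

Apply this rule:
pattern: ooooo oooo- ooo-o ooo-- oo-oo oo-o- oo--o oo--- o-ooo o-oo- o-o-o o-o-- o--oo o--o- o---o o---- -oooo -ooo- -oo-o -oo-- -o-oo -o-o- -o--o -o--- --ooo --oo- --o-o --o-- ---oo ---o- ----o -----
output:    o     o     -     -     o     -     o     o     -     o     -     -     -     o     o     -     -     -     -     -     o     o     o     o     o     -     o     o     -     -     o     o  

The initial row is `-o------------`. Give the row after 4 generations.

oo---o-o-----o

generation 1: --o-ooooooooo-
generation 2: oooo--oooooo-o
generation 3: ooo-o-o-ooo-o-
generation 4: oo---o-o-----o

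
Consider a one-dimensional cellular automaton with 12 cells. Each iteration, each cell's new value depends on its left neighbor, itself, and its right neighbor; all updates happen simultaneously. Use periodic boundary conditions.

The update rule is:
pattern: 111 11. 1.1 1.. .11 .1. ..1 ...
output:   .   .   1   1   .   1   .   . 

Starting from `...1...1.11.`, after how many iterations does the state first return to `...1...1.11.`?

...11..11..1
1....1...1.1
.1...11..11.
.11....1...1
1..1...11..1
.1.11....1..
.11..1...11.
...1.11....1
1..11..1...1
.1...1.11...
.11..11..1..
...1...1.11.

12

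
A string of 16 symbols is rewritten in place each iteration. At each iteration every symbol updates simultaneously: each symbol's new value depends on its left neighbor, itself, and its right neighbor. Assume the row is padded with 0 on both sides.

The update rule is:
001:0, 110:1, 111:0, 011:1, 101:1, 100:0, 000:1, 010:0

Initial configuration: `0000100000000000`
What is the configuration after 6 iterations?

0000000010110000

1110001111111111
1010101000000001
0101010011111100
0010100010000101
1001001000110010
0000000010110000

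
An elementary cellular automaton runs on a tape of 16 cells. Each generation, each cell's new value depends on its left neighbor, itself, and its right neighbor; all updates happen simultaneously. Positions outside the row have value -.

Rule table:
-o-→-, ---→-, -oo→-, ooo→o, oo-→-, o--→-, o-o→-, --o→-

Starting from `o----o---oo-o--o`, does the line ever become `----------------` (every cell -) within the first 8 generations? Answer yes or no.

generation 1: ----------------
all cells are - at generation 1

yes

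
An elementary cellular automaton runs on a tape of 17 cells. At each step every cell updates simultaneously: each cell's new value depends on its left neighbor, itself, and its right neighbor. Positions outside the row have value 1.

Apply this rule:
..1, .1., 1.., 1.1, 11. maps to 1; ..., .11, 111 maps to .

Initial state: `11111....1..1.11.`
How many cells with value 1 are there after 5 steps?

....11..111111.11
1..1.111.....11..
11111..11...1.111
....111.11.111...
1..1..11.11..11.1
count of 1: 9

9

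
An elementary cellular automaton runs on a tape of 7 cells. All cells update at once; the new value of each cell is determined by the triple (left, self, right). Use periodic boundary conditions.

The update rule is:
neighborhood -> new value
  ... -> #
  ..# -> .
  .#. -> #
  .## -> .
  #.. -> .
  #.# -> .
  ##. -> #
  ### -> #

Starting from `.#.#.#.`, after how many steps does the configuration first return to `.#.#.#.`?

step 1: .#.#.#.

1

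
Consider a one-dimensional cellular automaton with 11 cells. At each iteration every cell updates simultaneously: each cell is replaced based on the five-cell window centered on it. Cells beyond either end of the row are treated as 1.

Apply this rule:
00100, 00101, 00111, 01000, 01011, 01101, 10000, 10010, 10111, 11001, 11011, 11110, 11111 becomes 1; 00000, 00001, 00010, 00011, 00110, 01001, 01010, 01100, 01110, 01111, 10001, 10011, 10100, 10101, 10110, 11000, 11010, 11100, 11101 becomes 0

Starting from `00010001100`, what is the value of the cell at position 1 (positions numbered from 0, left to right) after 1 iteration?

0

iteration 1: 00011000010
position 1 holds 0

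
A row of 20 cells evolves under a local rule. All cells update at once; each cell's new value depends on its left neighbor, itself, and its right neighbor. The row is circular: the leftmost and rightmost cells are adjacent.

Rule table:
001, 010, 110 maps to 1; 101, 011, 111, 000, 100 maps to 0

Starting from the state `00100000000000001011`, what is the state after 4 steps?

00100000000010101011

01100000000000011001
00100000000000101011
01100000000001101001
00100000000010101011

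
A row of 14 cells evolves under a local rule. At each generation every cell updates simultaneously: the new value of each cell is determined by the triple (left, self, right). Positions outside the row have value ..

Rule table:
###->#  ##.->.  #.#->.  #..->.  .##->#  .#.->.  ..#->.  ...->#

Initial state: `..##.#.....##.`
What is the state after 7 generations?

#.#....###.#..
....##.##....#
###.#..#..##..
##........#..#
#..######.....
...#####..####
##.####...###.

##.####...###.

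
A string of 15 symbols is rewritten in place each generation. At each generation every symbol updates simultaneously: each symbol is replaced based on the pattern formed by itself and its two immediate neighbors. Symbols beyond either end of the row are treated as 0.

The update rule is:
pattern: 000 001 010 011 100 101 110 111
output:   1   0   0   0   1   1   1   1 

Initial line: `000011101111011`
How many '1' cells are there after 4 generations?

generation 1: 111001110111101
generation 2: 011100111011110
generation 3: 001110011101111
generation 4: 100111001110111
count of 1: 10

10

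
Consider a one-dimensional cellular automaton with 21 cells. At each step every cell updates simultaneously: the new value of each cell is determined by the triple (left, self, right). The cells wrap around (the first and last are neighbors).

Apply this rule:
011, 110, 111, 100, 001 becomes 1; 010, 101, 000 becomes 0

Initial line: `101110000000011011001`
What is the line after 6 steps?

101111000000111011111
101111100001111011111
101111110011111011111
101111111111111011111
101111111111111011111  (fixed point — unchanged through step 6)

101111111111111011111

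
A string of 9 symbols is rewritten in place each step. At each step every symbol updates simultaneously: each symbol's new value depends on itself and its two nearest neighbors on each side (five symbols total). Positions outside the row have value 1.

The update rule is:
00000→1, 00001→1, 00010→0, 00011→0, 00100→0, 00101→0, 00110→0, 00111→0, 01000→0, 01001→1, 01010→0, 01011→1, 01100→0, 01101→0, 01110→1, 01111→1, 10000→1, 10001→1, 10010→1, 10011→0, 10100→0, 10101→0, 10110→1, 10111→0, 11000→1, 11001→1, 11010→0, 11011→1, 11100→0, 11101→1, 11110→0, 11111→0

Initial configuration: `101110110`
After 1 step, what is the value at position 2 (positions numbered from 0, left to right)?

110111101
position 2 holds 0

0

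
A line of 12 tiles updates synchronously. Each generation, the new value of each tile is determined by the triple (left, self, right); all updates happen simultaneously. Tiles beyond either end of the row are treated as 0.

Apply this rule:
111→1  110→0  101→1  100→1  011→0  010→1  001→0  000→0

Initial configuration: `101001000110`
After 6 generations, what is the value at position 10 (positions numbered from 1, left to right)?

111101100001
011010010001
000111011001
000010100101
000011110111
000001101010
position 10 holds 0

0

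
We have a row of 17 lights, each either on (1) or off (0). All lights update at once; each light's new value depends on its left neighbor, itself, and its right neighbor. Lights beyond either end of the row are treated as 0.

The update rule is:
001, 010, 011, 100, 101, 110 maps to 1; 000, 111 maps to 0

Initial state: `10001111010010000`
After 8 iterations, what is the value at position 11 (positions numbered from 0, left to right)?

1

iteration 1: 11011001111111000
iteration 2: 11111111000001100
iteration 3: 10000001100011110
iteration 4: 11000011110110011
iteration 5: 11100110011111111
iteration 6: 10111111110000001
iteration 7: 11100000011000011
iteration 8: 10110000111100111
position 11 holds 1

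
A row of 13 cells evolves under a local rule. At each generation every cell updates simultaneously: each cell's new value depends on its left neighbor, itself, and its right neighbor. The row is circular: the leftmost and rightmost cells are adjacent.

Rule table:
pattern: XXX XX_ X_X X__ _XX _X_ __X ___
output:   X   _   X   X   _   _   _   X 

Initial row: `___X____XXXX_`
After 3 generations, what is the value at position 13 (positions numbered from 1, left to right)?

generation 1: XX__XXX__XX_X
generation 2: X_X__X_X___X_
generation 3: _X_X__X_XX__X
position 13 holds X

X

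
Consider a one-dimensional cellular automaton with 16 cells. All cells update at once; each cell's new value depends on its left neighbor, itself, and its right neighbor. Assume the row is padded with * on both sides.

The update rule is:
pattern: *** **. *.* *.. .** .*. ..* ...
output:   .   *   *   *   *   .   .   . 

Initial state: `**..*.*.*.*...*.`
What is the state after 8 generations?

.**..*.*.*.*...*
****..*.*.*.*..*
...**..*.*.*.*.*
*..***..*.*.*.**
**.*.**..*.*.**.
.**.****..*.****
*****..**..**...
....**.***.***..

....**.***.***..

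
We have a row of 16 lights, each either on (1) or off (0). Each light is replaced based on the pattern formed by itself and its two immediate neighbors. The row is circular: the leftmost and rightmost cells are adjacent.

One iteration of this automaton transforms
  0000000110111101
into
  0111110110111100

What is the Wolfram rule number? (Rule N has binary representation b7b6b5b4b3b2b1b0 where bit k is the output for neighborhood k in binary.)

201

position 11: 111 → 1  (bit 7 = 1)
position 8: 110 → 1  (bit 6 = 1)
position 9: 101 → 0  (bit 5 = 0)
position 0: 100 → 0  (bit 4 = 0)
position 7: 011 → 1  (bit 3 = 1)
position 15: 010 → 0  (bit 2 = 0)
position 6: 001 → 0  (bit 1 = 0)
position 1: 000 → 1  (bit 0 = 1)
bits b7..b0 = 11001001 = 201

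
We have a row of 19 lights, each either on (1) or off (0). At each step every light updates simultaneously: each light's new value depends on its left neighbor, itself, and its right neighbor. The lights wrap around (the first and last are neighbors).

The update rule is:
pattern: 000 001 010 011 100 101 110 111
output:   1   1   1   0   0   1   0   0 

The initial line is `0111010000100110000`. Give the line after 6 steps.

0000110010000110110

1000110111101000111
0011001000011011000
1100011011100100011
0001100100001101100
1110001101110010001
0000110010000110110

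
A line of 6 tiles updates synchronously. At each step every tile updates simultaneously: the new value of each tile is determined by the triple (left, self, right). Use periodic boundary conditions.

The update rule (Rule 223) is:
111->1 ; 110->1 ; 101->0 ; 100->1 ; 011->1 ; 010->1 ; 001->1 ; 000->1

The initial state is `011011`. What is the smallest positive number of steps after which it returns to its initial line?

1

011011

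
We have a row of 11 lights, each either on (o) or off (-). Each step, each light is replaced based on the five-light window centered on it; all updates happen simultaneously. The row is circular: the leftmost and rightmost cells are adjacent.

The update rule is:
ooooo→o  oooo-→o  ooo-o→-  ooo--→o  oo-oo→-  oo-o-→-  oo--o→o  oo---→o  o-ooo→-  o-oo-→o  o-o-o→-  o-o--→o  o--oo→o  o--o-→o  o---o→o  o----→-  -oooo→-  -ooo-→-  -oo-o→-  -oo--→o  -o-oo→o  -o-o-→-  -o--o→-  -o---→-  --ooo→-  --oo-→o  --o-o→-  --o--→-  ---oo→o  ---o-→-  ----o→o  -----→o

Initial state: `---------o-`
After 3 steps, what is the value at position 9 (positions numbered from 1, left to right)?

-

-ooooooo---
o--oooooo-o
ooo--ooo--o
position 9 holds -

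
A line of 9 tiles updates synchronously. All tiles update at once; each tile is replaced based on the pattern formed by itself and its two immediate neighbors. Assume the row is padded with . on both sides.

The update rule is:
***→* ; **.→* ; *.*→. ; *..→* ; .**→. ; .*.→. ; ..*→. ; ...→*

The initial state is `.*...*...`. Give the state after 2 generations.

..**..***
*..**..**

*..**..**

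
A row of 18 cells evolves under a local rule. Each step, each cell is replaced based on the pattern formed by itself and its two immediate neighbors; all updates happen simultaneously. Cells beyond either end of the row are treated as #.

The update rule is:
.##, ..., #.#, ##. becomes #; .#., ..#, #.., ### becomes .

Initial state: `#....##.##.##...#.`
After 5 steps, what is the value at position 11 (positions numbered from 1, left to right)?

#.##.########.#..#
######......##...#
.....#.####.##.#.#
.###..##..#####.##
##.#..##..#...###.
position 11 holds #

#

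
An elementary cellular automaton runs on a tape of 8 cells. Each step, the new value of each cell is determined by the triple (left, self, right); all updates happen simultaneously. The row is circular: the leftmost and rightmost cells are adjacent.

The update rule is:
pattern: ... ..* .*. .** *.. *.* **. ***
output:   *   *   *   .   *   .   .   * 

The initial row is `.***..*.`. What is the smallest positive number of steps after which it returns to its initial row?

4

step 1: *.*.****
step 2: ..*..***
step 3: *****.*.
step 4: .***..*.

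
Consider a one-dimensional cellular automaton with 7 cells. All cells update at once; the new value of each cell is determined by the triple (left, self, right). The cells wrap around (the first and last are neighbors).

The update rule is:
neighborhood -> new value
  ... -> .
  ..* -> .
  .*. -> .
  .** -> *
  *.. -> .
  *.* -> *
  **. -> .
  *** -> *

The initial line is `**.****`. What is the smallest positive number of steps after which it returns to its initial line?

7

*.*****
.******
******.
*****.*
****.**
***.***
**.****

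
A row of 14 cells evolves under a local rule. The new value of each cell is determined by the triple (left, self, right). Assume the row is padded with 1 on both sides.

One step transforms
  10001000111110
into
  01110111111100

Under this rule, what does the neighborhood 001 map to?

At position 3 the neighborhood is 001; the next row has 1 there.

1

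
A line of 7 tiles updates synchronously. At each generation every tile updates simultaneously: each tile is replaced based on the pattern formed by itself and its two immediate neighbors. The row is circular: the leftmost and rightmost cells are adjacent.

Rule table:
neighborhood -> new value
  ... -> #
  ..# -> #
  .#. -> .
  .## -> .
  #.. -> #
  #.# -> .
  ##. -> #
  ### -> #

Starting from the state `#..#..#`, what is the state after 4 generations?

#..##..

generation 1: ###.##.
generation 2: .##..#.
generation 3: #.###.#
generation 4: #..##..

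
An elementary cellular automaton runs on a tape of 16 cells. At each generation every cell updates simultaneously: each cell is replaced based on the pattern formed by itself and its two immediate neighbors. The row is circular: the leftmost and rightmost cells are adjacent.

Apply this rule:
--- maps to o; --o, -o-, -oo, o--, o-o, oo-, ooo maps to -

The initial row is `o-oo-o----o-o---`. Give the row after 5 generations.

-------oo-----o-
oooooo----ooo---
-------oo-----o-  (repeats generation 1; period 2)
generation 5: -------oo-----o-

-------oo-----o-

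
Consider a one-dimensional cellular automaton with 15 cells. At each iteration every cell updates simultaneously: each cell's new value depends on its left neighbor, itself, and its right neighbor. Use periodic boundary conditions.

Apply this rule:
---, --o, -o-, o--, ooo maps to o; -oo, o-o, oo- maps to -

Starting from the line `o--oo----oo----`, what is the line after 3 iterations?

ooo--oooo--oooo
oo-oo-oo-oo-ooo
o------------oo

o------------oo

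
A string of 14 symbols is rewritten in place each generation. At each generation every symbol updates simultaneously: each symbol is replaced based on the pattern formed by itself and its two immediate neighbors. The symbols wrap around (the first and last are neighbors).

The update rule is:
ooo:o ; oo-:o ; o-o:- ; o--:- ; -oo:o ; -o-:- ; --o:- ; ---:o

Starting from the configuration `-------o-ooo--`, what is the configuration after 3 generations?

oooooo---ooo-o

oooooo---ooo-o
oooooo-o-ooo-o
oooooo---ooo-o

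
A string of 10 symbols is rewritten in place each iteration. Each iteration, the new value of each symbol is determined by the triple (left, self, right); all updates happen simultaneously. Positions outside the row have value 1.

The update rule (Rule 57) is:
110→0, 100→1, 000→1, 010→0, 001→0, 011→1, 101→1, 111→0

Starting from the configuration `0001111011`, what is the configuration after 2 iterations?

0010110101

iteration 1: 1101000110
iteration 2: 0010110101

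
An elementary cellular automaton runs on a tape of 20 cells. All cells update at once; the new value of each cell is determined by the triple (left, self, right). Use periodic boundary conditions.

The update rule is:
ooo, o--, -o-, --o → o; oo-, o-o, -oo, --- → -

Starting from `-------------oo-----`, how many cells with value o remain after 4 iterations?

------------o--o----
-----------oooooo---
----------o-oooo-o--
---------oo--oo--oo-
count of o: 6

6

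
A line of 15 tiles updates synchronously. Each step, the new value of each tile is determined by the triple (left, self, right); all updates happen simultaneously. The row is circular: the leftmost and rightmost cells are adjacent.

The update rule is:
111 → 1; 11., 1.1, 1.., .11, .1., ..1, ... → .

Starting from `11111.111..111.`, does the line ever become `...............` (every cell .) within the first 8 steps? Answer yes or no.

yes

.111...1....1..
..1............
...............
all cells are . at step 3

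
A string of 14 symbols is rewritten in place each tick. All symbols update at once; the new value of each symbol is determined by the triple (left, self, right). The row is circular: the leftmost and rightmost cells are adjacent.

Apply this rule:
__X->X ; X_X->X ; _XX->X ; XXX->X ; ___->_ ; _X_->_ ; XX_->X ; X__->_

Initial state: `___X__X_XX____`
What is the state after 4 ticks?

__X_XXXXXX___X

__X__X_XXX____
_X__X_XXXX____
X__X_XXXXX____
__X_XXXXXX___X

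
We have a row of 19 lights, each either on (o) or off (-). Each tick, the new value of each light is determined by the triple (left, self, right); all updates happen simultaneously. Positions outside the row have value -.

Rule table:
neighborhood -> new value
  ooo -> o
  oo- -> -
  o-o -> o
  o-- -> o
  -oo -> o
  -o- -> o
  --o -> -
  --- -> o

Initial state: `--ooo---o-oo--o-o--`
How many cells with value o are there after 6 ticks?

o-oo-oo-ooo-o-ooooo
ooo-oo-ooo-ooooooo-
oo-oo-ooo-ooooooo-o
o-oo-ooo-ooooooo-oo
ooo-ooo-ooooooo-oo-
oo-ooo-ooooooo-oo-o
count of o: 15

15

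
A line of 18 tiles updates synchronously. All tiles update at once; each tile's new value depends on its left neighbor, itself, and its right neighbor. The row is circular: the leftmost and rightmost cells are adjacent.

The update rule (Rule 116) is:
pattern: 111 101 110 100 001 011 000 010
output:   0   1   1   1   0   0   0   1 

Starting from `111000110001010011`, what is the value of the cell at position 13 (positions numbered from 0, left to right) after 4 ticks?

0

tick 1: 001100011001111000
tick 2: 000110001100001100
tick 3: 000011000110000110
tick 4: 000001100011000011
position 13 holds 0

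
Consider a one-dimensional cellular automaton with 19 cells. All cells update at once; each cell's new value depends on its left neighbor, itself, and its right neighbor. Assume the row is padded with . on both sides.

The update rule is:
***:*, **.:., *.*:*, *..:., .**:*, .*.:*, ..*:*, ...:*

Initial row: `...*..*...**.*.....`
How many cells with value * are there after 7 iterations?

****.**.***.**.****
***.**.***.**.****.
**.**.***.**.****..
*.**.***.**.****..*
***.***.**.****..**
**.***.**.****..**.
*.***.**.****..**..
count of *: 12

12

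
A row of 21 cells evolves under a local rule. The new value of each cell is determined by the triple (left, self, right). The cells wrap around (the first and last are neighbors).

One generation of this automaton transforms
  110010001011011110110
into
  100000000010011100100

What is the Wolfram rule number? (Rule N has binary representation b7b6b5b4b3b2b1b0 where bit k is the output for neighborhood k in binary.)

position 14: 111 → 1  (bit 7 = 1)
position 1: 110 → 0  (bit 6 = 0)
position 9: 101 → 0  (bit 5 = 0)
position 2: 100 → 0  (bit 4 = 0)
position 0: 011 → 1  (bit 3 = 1)
position 4: 010 → 0  (bit 2 = 0)
position 3: 001 → 0  (bit 1 = 0)
position 6: 000 → 0  (bit 0 = 0)
bits b7..b0 = 10001000 = 136

136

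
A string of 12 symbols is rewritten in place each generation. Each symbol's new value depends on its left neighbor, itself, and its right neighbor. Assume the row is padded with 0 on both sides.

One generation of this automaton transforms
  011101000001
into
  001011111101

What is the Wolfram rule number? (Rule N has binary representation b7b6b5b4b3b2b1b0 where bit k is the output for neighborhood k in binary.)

position 2: 111 → 1  (bit 7 = 1)
position 3: 110 → 0  (bit 6 = 0)
position 4: 101 → 1  (bit 5 = 1)
position 6: 100 → 1  (bit 4 = 1)
position 1: 011 → 0  (bit 3 = 0)
position 5: 010 → 1  (bit 2 = 1)
position 0: 001 → 0  (bit 1 = 0)
position 7: 000 → 1  (bit 0 = 1)
bits b7..b0 = 10110101 = 181

181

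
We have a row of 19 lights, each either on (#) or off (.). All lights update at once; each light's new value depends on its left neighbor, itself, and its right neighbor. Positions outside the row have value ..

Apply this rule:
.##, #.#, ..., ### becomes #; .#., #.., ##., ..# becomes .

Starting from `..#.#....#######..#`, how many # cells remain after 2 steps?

#..#..##.######....
......#.######..###
count of #: 10

10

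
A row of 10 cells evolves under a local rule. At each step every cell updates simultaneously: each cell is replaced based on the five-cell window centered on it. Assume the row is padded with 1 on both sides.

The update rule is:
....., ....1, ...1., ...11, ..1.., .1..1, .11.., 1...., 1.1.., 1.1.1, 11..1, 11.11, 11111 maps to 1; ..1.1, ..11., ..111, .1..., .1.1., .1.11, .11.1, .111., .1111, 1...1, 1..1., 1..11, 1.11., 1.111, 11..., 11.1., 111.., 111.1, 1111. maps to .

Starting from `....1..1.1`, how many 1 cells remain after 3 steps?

.11111....
1..1...111
.1.1..1..1
count of 1: 4

4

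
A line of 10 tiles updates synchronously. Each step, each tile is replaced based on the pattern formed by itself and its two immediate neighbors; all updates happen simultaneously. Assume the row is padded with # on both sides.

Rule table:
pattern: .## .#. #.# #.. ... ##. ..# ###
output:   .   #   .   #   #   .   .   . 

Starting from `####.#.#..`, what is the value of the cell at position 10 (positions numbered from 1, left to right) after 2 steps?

.....#.##.
####.#....
position 10 holds .

.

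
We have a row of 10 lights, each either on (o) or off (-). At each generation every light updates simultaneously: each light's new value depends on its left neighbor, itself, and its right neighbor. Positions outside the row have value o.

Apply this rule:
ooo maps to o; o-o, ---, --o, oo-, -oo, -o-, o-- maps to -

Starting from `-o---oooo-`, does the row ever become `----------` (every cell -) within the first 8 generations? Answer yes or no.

yes

generation 1: ------oo--
generation 2: ----------
all cells are - at generation 2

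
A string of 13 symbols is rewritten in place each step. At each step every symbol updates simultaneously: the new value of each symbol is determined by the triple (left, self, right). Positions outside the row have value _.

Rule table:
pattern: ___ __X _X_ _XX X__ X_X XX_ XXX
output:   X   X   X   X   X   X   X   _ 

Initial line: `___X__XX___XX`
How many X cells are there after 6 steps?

2

XXXXXXXXXXXXX
X___________X
XXXXXXXXXXXXX  (repeats step 1; period 2)
step 6: X___________X
count of X: 2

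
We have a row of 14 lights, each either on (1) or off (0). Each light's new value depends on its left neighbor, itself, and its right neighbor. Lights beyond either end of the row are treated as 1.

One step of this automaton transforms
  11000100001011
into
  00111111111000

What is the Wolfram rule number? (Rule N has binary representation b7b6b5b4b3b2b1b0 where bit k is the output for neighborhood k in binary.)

23

position 0: 111 → 0  (bit 7 = 0)
position 1: 110 → 0  (bit 6 = 0)
position 11: 101 → 0  (bit 5 = 0)
position 2: 100 → 1  (bit 4 = 1)
position 12: 011 → 0  (bit 3 = 0)
position 5: 010 → 1  (bit 2 = 1)
position 4: 001 → 1  (bit 1 = 1)
position 3: 000 → 1  (bit 0 = 1)
bits b7..b0 = 00010111 = 23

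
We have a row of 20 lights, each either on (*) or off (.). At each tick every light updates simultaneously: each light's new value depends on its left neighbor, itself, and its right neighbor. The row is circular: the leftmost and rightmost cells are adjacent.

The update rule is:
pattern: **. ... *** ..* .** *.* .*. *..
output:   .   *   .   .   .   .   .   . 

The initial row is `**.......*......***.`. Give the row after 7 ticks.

...*****...****.....

...*****...****.....
**.......*......****
...*****...****.....  (repeats tick 1; period 2)
tick 7: ...*****...****.....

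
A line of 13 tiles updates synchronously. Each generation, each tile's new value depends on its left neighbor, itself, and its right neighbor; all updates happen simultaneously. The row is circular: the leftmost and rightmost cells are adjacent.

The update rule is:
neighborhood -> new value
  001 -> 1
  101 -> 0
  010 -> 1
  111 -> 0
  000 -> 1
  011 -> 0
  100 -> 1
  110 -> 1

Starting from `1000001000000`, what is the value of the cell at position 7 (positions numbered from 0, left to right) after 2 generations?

1111111111111
0000000000000
position 7 holds 0

0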